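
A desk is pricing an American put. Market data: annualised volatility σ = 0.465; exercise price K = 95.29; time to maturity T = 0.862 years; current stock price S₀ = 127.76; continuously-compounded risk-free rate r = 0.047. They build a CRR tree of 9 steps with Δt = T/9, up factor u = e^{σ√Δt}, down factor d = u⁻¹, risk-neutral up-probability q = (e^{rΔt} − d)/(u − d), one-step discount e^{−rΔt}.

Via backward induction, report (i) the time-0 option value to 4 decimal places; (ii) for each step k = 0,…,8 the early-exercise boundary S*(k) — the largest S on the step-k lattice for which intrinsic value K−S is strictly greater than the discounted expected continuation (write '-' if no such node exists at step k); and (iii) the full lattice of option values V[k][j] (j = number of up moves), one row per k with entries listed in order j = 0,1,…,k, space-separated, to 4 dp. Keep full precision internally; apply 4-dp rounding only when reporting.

params: Δt=0.09578 u=1.15478 d=0.86597 q=0.47971 e^(-rΔt)=0.99551
t_9 payoffs: 60.3029 48.6342 33.0740 12.3241 0.0000 0.0000 0.0000 0.0000 0.0000 0.0000
t_8: node(8,0) S=40.4024 payoff=54.8876 vs cont=54.4596 → 54.8876 [stop]  node(8,1) S=53.8771 payoff=41.4129 vs cont=40.9850 → 41.4129 [stop]  node(8,2) S=71.8457 payoff=23.4443 vs cont=23.0163 → 23.4443 [stop]  node(8,3) S=95.8071 payoff=0.0000 vs cont=6.3834 → 6.3834 [wait]  node(8,4) S=127.7600 payoff=0.0000 vs cont=0.0000 → 0.0000 [wait]  node(8,5) S=170.3695 payoff=0.0000 vs cont=0.0000 → 0.0000 [wait]  node(8,6) S=227.1899 payoff=0.0000 vs cont=0.0000 → 0.0000 [wait]  node(8,7) S=302.9605 payoff=0.0000 vs cont=0.0000 → 0.0000 [wait]  node(8,8) S=404.0015 payoff=0.0000 vs cont=0.0000 → 0.0000 [wait]  ⇒ S*(8)=71.8457
t_7: node(7,0) S=46.6558 payoff=48.6342 vs cont=48.2062 → 48.6342 [stop]  node(7,1) S=62.2160 payoff=33.0740 vs cont=32.6460 → 33.0740 [stop]  node(7,2) S=82.9659 payoff=12.3241 vs cont=15.1915 → 15.1915 [wait]  node(7,3) S=110.6360 payoff=0.0000 vs cont=3.3063 → 3.3063 [wait]  node(7,4) S=147.5344 payoff=0.0000 vs cont=0.0000 → 0.0000 [wait]  node(7,5) S=196.7390 payoff=0.0000 vs cont=0.0000 → 0.0000 [wait]  node(7,6) S=262.3538 payoff=0.0000 vs cont=0.0000 → 0.0000 [wait]  node(7,7) S=349.8521 payoff=0.0000 vs cont=0.0000 → 0.0000 [wait]  ⇒ S*(7)=62.2160
t_6: node(6,0) S=53.8771 payoff=41.4129 vs cont=40.9850 → 41.4129 [stop]  node(6,1) S=71.8457 payoff=23.4443 vs cont=24.3856 → 24.3856 [wait]  node(6,2) S=95.8071 payoff=0.0000 vs cont=9.4475 → 9.4475 [wait]  node(6,3) S=127.7600 payoff=0.0000 vs cont=1.7125 → 1.7125 [wait]  node(6,4) S=170.3695 payoff=0.0000 vs cont=0.0000 → 0.0000 [wait]  node(6,5) S=227.1899 payoff=0.0000 vs cont=0.0000 → 0.0000 [wait]  node(6,6) S=302.9605 payoff=0.0000 vs cont=0.0000 → 0.0000 [wait]  ⇒ S*(6)=53.8771
t_5: node(5,0) S=62.2160 payoff=33.0740 vs cont=33.0955 → 33.0955 [wait]  node(5,1) S=82.9659 payoff=12.3241 vs cont=17.1423 → 17.1423 [wait]  node(5,2) S=110.6360 payoff=0.0000 vs cont=5.7112 → 5.7112 [wait]  node(5,3) S=147.5344 payoff=0.0000 vs cont=0.8870 → 0.8870 [wait]  node(5,4) S=196.7390 payoff=0.0000 vs cont=0.0000 → 0.0000 [wait]  node(5,5) S=262.3538 payoff=0.0000 vs cont=0.0000 → 0.0000 [wait]  ⇒ S*(5)=-
t_4: node(4,0) S=71.8457 payoff=23.4443 vs cont=25.3284 → 25.3284 [wait]  node(4,1) S=95.8071 payoff=0.0000 vs cont=11.6064 → 11.6064 [wait]  node(4,2) S=127.7600 payoff=0.0000 vs cont=3.3817 → 3.3817 [wait]  node(4,3) S=170.3695 payoff=0.0000 vs cont=0.4594 → 0.4594 [wait]  node(4,4) S=227.1899 payoff=0.0000 vs cont=0.0000 → 0.0000 [wait]  ⇒ S*(4)=-
t_3: node(3,0) S=82.9659 payoff=12.3241 vs cont=18.6617 → 18.6617 [wait]  node(3,1) S=110.6360 payoff=0.0000 vs cont=7.6266 → 7.6266 [wait]  node(3,2) S=147.5344 payoff=0.0000 vs cont=1.9710 → 1.9710 [wait]  node(3,3) S=196.7390 payoff=0.0000 vs cont=0.2380 → 0.2380 [wait]  ⇒ S*(3)=-
t_2: node(2,0) S=95.8071 payoff=0.0000 vs cont=13.3080 → 13.3080 [wait]  node(2,1) S=127.7600 payoff=0.0000 vs cont=4.8915 → 4.8915 [wait]  node(2,2) S=170.3695 payoff=0.0000 vs cont=1.1345 → 1.1345 [wait]  ⇒ S*(2)=-
t_1: node(1,0) S=110.6360 payoff=0.0000 vs cont=9.2289 → 9.2289 [wait]  node(1,1) S=147.5344 payoff=0.0000 vs cont=3.0754 → 3.0754 [wait]  ⇒ S*(1)=-
t_0: node(0,0) S=127.7600 payoff=0.0000 vs cont=6.2488 → 6.2488 [wait]  ⇒ S*(0)=-

price = 6.2488
boundary = - - - - - - 53.8771 62.2160 71.8457
tree:
6.2488
9.2289 3.0754
13.3080 4.8915 1.1345
18.6617 7.6266 1.9710 0.2380
25.3284 11.6064 3.3817 0.4594 0.0000
33.0955 17.1423 5.7112 0.8870 0.0000 0.0000
41.4129 24.3856 9.4475 1.7125 0.0000 0.0000 0.0000
48.6342 33.0740 15.1915 3.3063 0.0000 0.0000 0.0000 0.0000
54.8876 41.4129 23.4443 6.3834 0.0000 0.0000 0.0000 0.0000 0.0000
60.3029 48.6342 33.0740 12.3241 0.0000 0.0000 0.0000 0.0000 0.0000 0.0000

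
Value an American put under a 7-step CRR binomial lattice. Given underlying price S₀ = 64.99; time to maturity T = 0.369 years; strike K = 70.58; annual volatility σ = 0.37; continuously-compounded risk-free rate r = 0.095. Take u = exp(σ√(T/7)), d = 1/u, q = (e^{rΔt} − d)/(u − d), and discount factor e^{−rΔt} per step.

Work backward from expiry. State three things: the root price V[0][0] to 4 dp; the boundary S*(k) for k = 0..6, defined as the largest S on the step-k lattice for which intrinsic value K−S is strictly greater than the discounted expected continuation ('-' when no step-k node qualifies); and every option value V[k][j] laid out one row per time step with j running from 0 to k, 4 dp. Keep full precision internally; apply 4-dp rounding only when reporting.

price = 8.0262
boundary = - - 54.8352 50.3693 54.8352 59.6971 64.9900
tree:
8.0262
11.4613 4.7824
15.7448 7.4306 2.2678
20.2107 11.0956 3.9585 0.6547
24.3129 15.7448 6.7077 1.3381 0.0000
28.0810 20.2107 10.8829 2.7349 0.0000 0.0000
31.5422 24.3129 15.7448 5.5900 0.0000 0.0000 0.0000
34.7215 28.0810 20.2107 10.8829 0.0000 0.0000 0.0000 0.0000

Δt=0.05271  u=1.08866  d=0.91856  q=0.50829  discount=0.99500
step 7 (expiry): payoffs max(K−S,0) = 34.7215 28.0810 20.2107 10.8829 0.0000 0.0000 0.0000 0.0000
step 6: (k=6,j=0): S=39.0378, (K−S)⁺=31.5422, hold=31.1896 ⇒ V=31.5422 exercise | (k=6,j=1): S=46.2671, (K−S)⁺=24.3129, hold=23.9603 ⇒ V=24.3129 exercise | (k=6,j=2): S=54.8352, (K−S)⁺=15.7448, hold=15.3922 ⇒ V=15.7448 exercise | (k=6,j=3): S=64.9900, (K−S)⁺=5.5900, hold=5.3245 ⇒ V=5.5900 exercise | (k=6,j=4): S=77.0253, (K−S)⁺=0.0000, hold=0.0000 ⇒ V=0.0000 continue | (k=6,j=5): S=91.2895, (K−S)⁺=0.0000, hold=0.0000 ⇒ V=0.0000 continue | (k=6,j=6): S=108.1951, (K−S)⁺=0.0000, hold=0.0000 ⇒ V=0.0000 continue  boundary S*=64.9900
step 5: (k=5,j=0): S=42.4990, (K−S)⁺=28.0810, hold=27.7284 ⇒ V=28.0810 exercise | (k=5,j=1): S=50.3693, (K−S)⁺=20.2107, hold=19.8581 ⇒ V=20.2107 exercise | (k=5,j=2): S=59.6971, (K−S)⁺=10.8829, hold=10.5304 ⇒ V=10.8829 exercise | (k=5,j=3): S=70.7522, (K−S)⁺=0.0000, hold=2.7349 ⇒ V=2.7349 continue | (k=5,j=4): S=83.8546, (K−S)⁺=0.0000, hold=0.0000 ⇒ V=0.0000 continue | (k=5,j=5): S=99.3835, (K−S)⁺=0.0000, hold=0.0000 ⇒ V=0.0000 continue  boundary S*=59.6971
step 4: (k=4,j=0): S=46.2671, (K−S)⁺=24.3129, hold=23.9603 ⇒ V=24.3129 exercise | (k=4,j=1): S=54.8352, (K−S)⁺=15.7448, hold=15.3922 ⇒ V=15.7448 exercise | (k=4,j=2): S=64.9900, (K−S)⁺=5.5900, hold=6.7077 ⇒ V=6.7077 continue | (k=4,j=3): S=77.0253, (K−S)⁺=0.0000, hold=1.3381 ⇒ V=1.3381 continue | (k=4,j=4): S=91.2895, (K−S)⁺=0.0000, hold=0.0000 ⇒ V=0.0000 continue  boundary S*=54.8352
step 3: (k=3,j=0): S=50.3693, (K−S)⁺=20.2107, hold=19.8581 ⇒ V=20.2107 exercise | (k=3,j=1): S=59.6971, (K−S)⁺=10.8829, hold=11.0956 ⇒ V=11.0956 continue | (k=3,j=2): S=70.7522, (K−S)⁺=0.0000, hold=3.9585 ⇒ V=3.9585 continue | (k=3,j=3): S=83.8546, (K−S)⁺=0.0000, hold=0.6547 ⇒ V=0.6547 continue  boundary S*=50.3693
step 2: (k=2,j=0): S=54.8352, (K−S)⁺=15.7448, hold=15.4998 ⇒ V=15.7448 exercise | (k=2,j=1): S=64.9900, (K−S)⁺=5.5900, hold=7.4306 ⇒ V=7.4306 continue | (k=2,j=2): S=77.0253, (K−S)⁺=0.0000, hold=2.2678 ⇒ V=2.2678 continue  boundary S*=54.8352
step 1: (k=1,j=0): S=59.6971, (K−S)⁺=10.8829, hold=11.4613 ⇒ V=11.4613 continue | (k=1,j=1): S=70.7522, (K−S)⁺=0.0000, hold=4.7824 ⇒ V=4.7824 continue  boundary S*=-
step 0: (k=0,j=0): S=64.9900, (K−S)⁺=5.5900, hold=8.0262 ⇒ V=8.0262 continue  boundary S*=-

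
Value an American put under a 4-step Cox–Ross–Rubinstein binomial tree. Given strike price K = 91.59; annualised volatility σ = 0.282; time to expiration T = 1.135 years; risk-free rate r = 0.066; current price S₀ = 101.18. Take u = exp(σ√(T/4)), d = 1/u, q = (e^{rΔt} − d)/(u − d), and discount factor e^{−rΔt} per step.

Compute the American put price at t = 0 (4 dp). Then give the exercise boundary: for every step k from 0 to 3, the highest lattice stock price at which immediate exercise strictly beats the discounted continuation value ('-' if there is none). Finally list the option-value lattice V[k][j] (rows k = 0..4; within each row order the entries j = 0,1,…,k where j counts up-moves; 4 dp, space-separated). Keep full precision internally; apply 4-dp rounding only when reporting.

price = 5.3576
boundary = - - 74.9236 64.4734
tree:
5.3576
9.6318 1.6864
16.6664 3.6190 0.0000
27.1166 7.7664 0.0000 0.0000
36.1093 16.6664 0.0000 0.0000 0.0000

params: Δt=0.28375 u=1.16209 d=0.86052 q=0.52520 e^(-rΔt)=0.98145
t_4 payoffs: 36.1093 16.6664 0.0000 0.0000 0.0000
t_3: node(3,0) S=64.4734 payoff=27.1166 vs cont=25.4173 → 27.1166 [stop]  node(3,1) S=87.0676 payoff=4.5224 vs cont=7.7664 → 7.7664 [wait]  node(3,2) S=117.5798 payoff=0.0000 vs cont=0.0000 → 0.0000 [wait]  node(3,3) S=158.7848 payoff=0.0000 vs cont=0.0000 → 0.0000 [wait]  ⇒ S*(3)=64.4734
t_2: node(2,0) S=74.9236 payoff=16.6664 vs cont=16.6393 → 16.6664 [stop]  node(2,1) S=101.1800 payoff=0.0000 vs cont=3.6190 → 3.6190 [wait]  node(2,2) S=136.6378 payoff=0.0000 vs cont=0.0000 → 0.0000 [wait]  ⇒ S*(2)=74.9236
t_1: node(1,0) S=87.0676 payoff=4.5224 vs cont=9.6318 → 9.6318 [wait]  node(1,1) S=117.5798 payoff=0.0000 vs cont=1.6864 → 1.6864 [wait]  ⇒ S*(1)=-
t_0: node(0,0) S=101.1800 payoff=0.0000 vs cont=5.3576 → 5.3576 [wait]  ⇒ S*(0)=-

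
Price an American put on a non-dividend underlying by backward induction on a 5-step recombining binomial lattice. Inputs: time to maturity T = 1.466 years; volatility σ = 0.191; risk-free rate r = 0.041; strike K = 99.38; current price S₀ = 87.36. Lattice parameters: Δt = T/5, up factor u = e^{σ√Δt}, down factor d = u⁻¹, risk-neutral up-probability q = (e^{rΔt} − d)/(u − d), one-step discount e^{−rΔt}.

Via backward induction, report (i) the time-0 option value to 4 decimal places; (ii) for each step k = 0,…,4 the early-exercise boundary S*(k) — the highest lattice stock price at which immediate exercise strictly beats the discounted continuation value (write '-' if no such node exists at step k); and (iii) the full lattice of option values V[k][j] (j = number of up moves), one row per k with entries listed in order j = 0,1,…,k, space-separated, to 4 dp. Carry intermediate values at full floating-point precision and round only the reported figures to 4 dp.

price = 13.4822
boundary = - 78.7765 71.0364 78.7765 87.3600
tree:
13.4822
20.6035 7.5372
28.3436 12.7574 3.1258
35.3232 20.6035 6.1597 0.5336
41.6171 28.3436 12.0200 1.1553 0.0000
47.2925 35.3232 20.6035 2.5013 0.0000 0.0000

Δt=0.29320, u=1.10896, d=0.90175, q=0.53253, disc=e^(-rΔt)=0.98805
k=5 terminal: V=max(K-S,0) → 47.2925 35.3232 20.6035 2.5013 0.0000 0.0000
k=4: j=0 S=57.7629 intr=41.6171 cont=40.4296 V=41.6171[EX]; j=1 S=71.0364 intr=28.3436 cont=27.1561 V=28.3436[EX]; j=2 S=87.3600 intr=12.0200 cont=10.8325 V=12.0200[EX]; j=3 S=107.4346 intr=0.0000 cont=1.1553 V=1.1553[hold]; j=4 S=132.1223 intr=0.0000 cont=0.0000 V=0.0000[hold]  S*(4)=87.3600
k=3: j=0 S=64.0568 intr=35.3232 cont=34.1357 V=35.3232[EX]; j=1 S=78.7765 intr=20.6035 cont=19.4160 V=20.6035[EX]; j=2 S=96.8787 intr=2.5013 cont=6.1597 V=6.1597[hold]; j=3 S=119.1407 intr=0.0000 cont=0.5336 V=0.5336[hold]  S*(3)=78.7765
k=2: j=0 S=71.0364 intr=28.3436 cont=27.1561 V=28.3436[EX]; j=1 S=87.3600 intr=12.0200 cont=12.7574 V=12.7574[hold]; j=2 S=107.4346 intr=0.0000 cont=3.1258 V=3.1258[hold]  S*(2)=71.0364
k=1: j=0 S=78.7765 intr=20.6035 cont=19.8040 V=20.6035[EX]; j=1 S=96.8787 intr=2.5013 cont=7.5372 V=7.5372[hold]  S*(1)=78.7765
k=0: j=0 S=87.3600 intr=12.0200 cont=13.4822 V=13.4822[hold]  S*(0)=-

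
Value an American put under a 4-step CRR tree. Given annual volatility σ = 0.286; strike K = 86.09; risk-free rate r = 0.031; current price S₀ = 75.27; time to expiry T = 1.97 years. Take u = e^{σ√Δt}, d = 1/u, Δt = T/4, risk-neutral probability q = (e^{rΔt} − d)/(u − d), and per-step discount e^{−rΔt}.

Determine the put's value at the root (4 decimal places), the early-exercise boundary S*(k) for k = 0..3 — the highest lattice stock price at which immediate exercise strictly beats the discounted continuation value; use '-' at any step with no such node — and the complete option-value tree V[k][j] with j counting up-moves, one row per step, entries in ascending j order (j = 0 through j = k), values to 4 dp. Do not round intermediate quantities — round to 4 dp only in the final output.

price = 16.9721
boundary = - - 50.3834 61.5821
tree:
16.9721
25.2024 8.8740
35.7066 14.9786 2.7505
44.8689 24.5079 5.4553 0.0000
52.3649 35.7066 10.8200 0.0000 0.0000

params: Δt=0.49250 u=1.22227 d=0.81815 q=0.48806 e^(-rΔt)=0.98485
t_4 payoffs: 52.3649 35.7066 10.8200 0.0000 0.0000
t_3: node(3,0) S=41.2211 payoff=44.8689 vs cont=43.5645 → 44.8689 [stop]  node(3,1) S=61.5821 payoff=24.5079 vs cont=23.2035 → 24.5079 [stop]  node(3,2) S=92.0003 payoff=0.0000 vs cont=5.4553 → 5.4553 [wait]  node(3,3) S=137.4434 payoff=0.0000 vs cont=0.0000 → 0.0000 [wait]  ⇒ S*(3)=61.5821
t_2: node(2,0) S=50.3834 payoff=35.7066 vs cont=34.4022 → 35.7066 [stop]  node(2,1) S=75.2700 payoff=10.8200 vs cont=14.9786 → 14.9786 [wait]  node(2,2) S=112.4492 payoff=0.0000 vs cont=2.7505 → 2.7505 [wait]  ⇒ S*(2)=50.3834
t_1: node(1,0) S=61.5821 payoff=24.5079 vs cont=25.2024 → 25.2024 [wait]  node(1,1) S=92.0003 payoff=0.0000 vs cont=8.8740 → 8.8740 [wait]  ⇒ S*(1)=-
t_0: node(0,0) S=75.2700 payoff=10.8200 vs cont=16.9721 → 16.9721 [wait]  ⇒ S*(0)=-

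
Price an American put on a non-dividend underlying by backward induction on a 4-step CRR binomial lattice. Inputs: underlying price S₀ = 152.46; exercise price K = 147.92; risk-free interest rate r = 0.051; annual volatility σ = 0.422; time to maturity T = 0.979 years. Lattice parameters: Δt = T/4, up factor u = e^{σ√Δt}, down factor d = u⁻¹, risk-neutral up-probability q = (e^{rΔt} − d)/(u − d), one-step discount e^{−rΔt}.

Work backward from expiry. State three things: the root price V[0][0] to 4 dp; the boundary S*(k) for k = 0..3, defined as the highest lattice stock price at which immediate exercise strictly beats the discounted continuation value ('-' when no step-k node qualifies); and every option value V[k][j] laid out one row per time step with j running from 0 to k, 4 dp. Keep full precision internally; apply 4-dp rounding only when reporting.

price = 18.7784
boundary = - - 100.4195 81.4985
tree:
18.7784
30.4551 6.5132
47.5005 12.6308 0.0000
66.4215 24.4942 0.0000 0.0000
81.7775 47.5005 0.0000 0.0000 0.0000

params: Δt=0.24475 u=1.23216 d=0.81158 q=0.47786 e^(-rΔt)=0.98760
t_4 payoffs: 81.7775 47.5005 0.0000 0.0000 0.0000
t_3: node(3,0) S=81.4985 payoff=66.4215 vs cont=64.5866 → 66.4215 [stop]  node(3,1) S=123.7334 payoff=24.1866 vs cont=24.4942 → 24.4942 [wait]  node(3,2) S=187.8559 payoff=0.0000 vs cont=0.0000 → 0.0000 [wait]  node(3,3) S=285.2085 payoff=0.0000 vs cont=0.0000 → 0.0000 [wait]  ⇒ S*(3)=81.4985
t_2: node(2,0) S=100.4195 payoff=47.5005 vs cont=45.8108 → 47.5005 [stop]  node(2,1) S=152.4600 payoff=0.0000 vs cont=12.6308 → 12.6308 [wait]  node(2,2) S=231.4694 payoff=0.0000 vs cont=0.0000 → 0.0000 [wait]  ⇒ S*(2)=100.4195
t_1: node(1,0) S=123.7334 payoff=24.1866 vs cont=30.4551 → 30.4551 [wait]  node(1,1) S=187.8559 payoff=0.0000 vs cont=6.5132 → 6.5132 [wait]  ⇒ S*(1)=-
t_0: node(0,0) S=152.4600 payoff=0.0000 vs cont=18.7784 → 18.7784 [wait]  ⇒ S*(0)=-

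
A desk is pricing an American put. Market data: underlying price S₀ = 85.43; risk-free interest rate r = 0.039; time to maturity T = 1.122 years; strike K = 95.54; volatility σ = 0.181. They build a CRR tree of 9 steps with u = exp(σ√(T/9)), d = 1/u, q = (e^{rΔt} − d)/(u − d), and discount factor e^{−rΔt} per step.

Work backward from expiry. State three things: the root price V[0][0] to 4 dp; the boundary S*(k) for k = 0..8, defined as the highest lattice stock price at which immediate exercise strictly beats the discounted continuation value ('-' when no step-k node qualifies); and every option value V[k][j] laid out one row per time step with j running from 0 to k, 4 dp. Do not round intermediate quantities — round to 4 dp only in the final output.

Δt=0.12467, u=1.06599, d=0.93809, q=0.52213, disc=e^(-rΔt)=0.99515
k=9 terminal: V=max(K-S,0) → 47.4763 40.9231 33.4765 25.0145 15.3988 4.4721 0.0000 0.0000 0.0000 0.0000
k=8: j=0 S=51.2356 intr=44.3044 cont=43.8410 V=44.3044[EX]; j=1 S=58.2213 intr=37.3187 cont=36.8553 V=37.3187[EX]; j=2 S=66.1593 intr=29.3807 cont=28.9173 V=29.3807[EX]; j=3 S=75.1797 intr=20.3603 cont=19.8969 V=20.3603[EX]; j=4 S=85.4300 intr=10.1100 cont=9.6466 V=10.1100[EX]; j=5 S=97.0778 intr=0.0000 cont=2.1267 V=2.1267[hold]; j=6 S=110.3137 intr=0.0000 cont=0.0000 V=0.0000[hold]; j=7 S=125.3543 intr=0.0000 cont=0.0000 V=0.0000[hold]; j=8 S=142.4455 intr=0.0000 cont=0.0000 V=0.0000[hold]  S*(8)=85.4300
k=7: j=0 S=54.6169 intr=40.9231 cont=40.4597 V=40.9231[EX]; j=1 S=62.0635 intr=33.4765 cont=33.0131 V=33.4765[EX]; j=2 S=70.5255 intr=25.0145 cont=24.5511 V=25.0145[EX]; j=3 S=80.1412 intr=15.3988 cont=14.9355 V=15.3988[EX]; j=4 S=91.0679 intr=4.4721 cont=5.9128 V=5.9128[hold]; j=5 S=103.4844 intr=0.0000 cont=1.0114 V=1.0114[hold]; j=6 S=117.5938 intr=0.0000 cont=0.0000 V=0.0000[hold]; j=7 S=133.6269 intr=0.0000 cont=0.0000 V=0.0000[hold]  S*(7)=80.1412
k=6: j=0 S=58.2213 intr=37.3187 cont=36.8553 V=37.3187[EX]; j=1 S=66.1593 intr=29.3807 cont=28.9173 V=29.3807[EX]; j=2 S=75.1797 intr=20.3603 cont=19.8969 V=20.3603[EX]; j=3 S=85.4300 intr=10.1100 cont=10.3952 V=10.3952[hold]; j=4 S=97.0778 intr=0.0000 cont=3.3373 V=3.3373[hold]; j=5 S=110.3137 intr=0.0000 cont=0.4809 V=0.4809[hold]; j=6 S=125.3543 intr=0.0000 cont=0.0000 V=0.0000[hold]  S*(6)=75.1797
k=5: j=0 S=62.0635 intr=33.4765 cont=33.0131 V=33.4765[EX]; j=1 S=70.5255 intr=25.0145 cont=24.5511 V=25.0145[EX]; j=2 S=80.1412 intr=15.3988 cont=15.0836 V=15.3988[EX]; j=3 S=91.0679 intr=4.4721 cont=6.6775 V=6.6775[hold]; j=4 S=103.4844 intr=0.0000 cont=1.8370 V=1.8370[hold]; j=5 S=117.5938 intr=0.0000 cont=0.2287 V=0.2287[hold]  S*(5)=80.1412
k=4: j=0 S=66.1593 intr=29.3807 cont=28.9173 V=29.3807[EX]; j=1 S=75.1797 intr=20.3603 cont=19.8969 V=20.3603[EX]; j=2 S=85.4300 intr=10.1100 cont=10.7925 V=10.7925[hold]; j=3 S=97.0778 intr=0.0000 cont=4.1300 V=4.1300[hold]; j=4 S=110.3137 intr=0.0000 cont=0.9924 V=0.9924[hold]  S*(4)=75.1797
k=3: j=0 S=70.5255 intr=25.0145 cont=24.5511 V=25.0145[EX]; j=1 S=80.1412 intr=15.3988 cont=15.2901 V=15.3988[EX]; j=2 S=91.0679 intr=4.4721 cont=7.2783 V=7.2783[hold]; j=3 S=103.4844 intr=0.0000 cont=2.4797 V=2.4797[hold]  S*(3)=80.1412
k=2: j=0 S=75.1797 intr=20.3603 cont=19.8969 V=20.3603[EX]; j=1 S=85.4300 intr=10.1100 cont=11.1047 V=11.1047[hold]; j=2 S=97.0778 intr=0.0000 cont=4.7496 V=4.7496[hold]  S*(2)=75.1797
k=1: j=0 S=80.1412 intr=15.3988 cont=15.4523 V=15.4523[hold]; j=1 S=91.0679 intr=4.4721 cont=7.7487 V=7.7487[hold]  S*(1)=-
k=0: j=0 S=85.4300 intr=10.1100 cont=11.3746 V=11.3746[hold]  S*(0)=-

price = 11.3746
boundary = - - 75.1797 80.1412 75.1797 80.1412 75.1797 80.1412 85.4300
tree:
11.3746
15.4523 7.7487
20.3603 11.1047 4.7496
25.0145 15.3988 7.2783 2.4797
29.3807 20.3603 10.7925 4.1300 0.9924
33.4765 25.0145 15.3988 6.6775 1.8370 0.2287
37.3187 29.3807 20.3603 10.3952 3.3373 0.4809 0.0000
40.9231 33.4765 25.0145 15.3988 5.9128 1.0114 0.0000 0.0000
44.3044 37.3187 29.3807 20.3603 10.1100 2.1267 0.0000 0.0000 0.0000
47.4763 40.9231 33.4765 25.0145 15.3988 4.4721 0.0000 0.0000 0.0000 0.0000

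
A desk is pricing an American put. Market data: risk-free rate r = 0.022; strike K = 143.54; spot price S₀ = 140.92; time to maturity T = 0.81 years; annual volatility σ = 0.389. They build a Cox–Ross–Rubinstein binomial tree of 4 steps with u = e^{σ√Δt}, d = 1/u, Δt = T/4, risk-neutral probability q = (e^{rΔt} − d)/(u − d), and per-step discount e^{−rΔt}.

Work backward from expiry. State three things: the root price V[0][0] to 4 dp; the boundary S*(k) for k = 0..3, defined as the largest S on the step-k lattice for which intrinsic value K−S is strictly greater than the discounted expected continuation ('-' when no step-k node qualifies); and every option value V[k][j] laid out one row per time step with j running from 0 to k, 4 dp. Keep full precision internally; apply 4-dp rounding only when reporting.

price = 19.4309
boundary = - - 99.2947 118.2904
tree:
19.4309
29.9226 7.7390
44.2453 13.9937 0.7321
60.1905 25.2496 1.3849 0.0000
73.5752 44.2453 2.6200 0.0000 0.0000

Δt=0.20250, u=1.19131, d=0.83942, q=0.46904, disc=e^(-rΔt)=0.99555
k=4 terminal: V=max(K-S,0) → 73.5752 44.2453 2.6200 0.0000 0.0000
k=3: j=0 S=83.3495 intr=60.1905 cont=59.5525 V=60.1905[EX]; j=1 S=118.2904 intr=25.2496 cont=24.6116 V=25.2496[EX]; j=2 S=167.8788 intr=0.0000 cont=1.3849 V=1.3849[hold]; j=3 S=238.2552 intr=0.0000 cont=0.0000 V=0.0000[hold]  S*(3)=118.2904
k=2: j=0 S=99.2947 intr=44.2453 cont=43.6072 V=44.2453[EX]; j=1 S=140.9200 intr=2.6200 cont=13.9937 V=13.9937[hold]; j=2 S=199.9950 intr=0.0000 cont=0.7321 V=0.7321[hold]  S*(2)=99.2947
k=1: j=0 S=118.2904 intr=25.2496 cont=29.9226 V=29.9226[hold]; j=1 S=167.8788 intr=0.0000 cont=7.7390 V=7.7390[hold]  S*(1)=-
k=0: j=0 S=140.9200 intr=2.6200 cont=19.4309 V=19.4309[hold]  S*(0)=-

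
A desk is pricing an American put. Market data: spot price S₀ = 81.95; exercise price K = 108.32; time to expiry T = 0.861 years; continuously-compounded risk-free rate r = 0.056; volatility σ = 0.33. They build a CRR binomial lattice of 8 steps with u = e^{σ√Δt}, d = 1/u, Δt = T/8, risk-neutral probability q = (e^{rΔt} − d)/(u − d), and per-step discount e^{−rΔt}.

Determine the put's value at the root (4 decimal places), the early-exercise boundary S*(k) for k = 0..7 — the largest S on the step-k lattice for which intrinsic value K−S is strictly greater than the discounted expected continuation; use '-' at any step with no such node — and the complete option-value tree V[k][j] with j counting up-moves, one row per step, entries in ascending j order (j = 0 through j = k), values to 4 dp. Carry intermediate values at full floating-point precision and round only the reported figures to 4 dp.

Δt=0.10762, u=1.11434, d=0.89739, q=0.50083, disc=e^(-rΔt)=0.99399
k=8 terminal: V=max(K-S,0) → 73.8522 65.5197 55.1727 42.3244 26.3700 6.5586 0.0000 0.0000 0.0000
k=7: j=0 S=38.4087 intr=69.9113 cont=69.2604 V=69.9113[EX]; j=1 S=47.6940 intr=60.6260 cont=59.9751 V=60.6260[EX]; j=2 S=59.2240 intr=49.0960 cont=48.4451 V=49.0960[EX]; j=3 S=73.5414 intr=34.7786 cont=34.1277 V=34.7786[EX]; j=4 S=91.3200 intr=17.0000 cont=16.3491 V=17.0000[EX]; j=5 S=113.3966 intr=0.0000 cont=3.2542 V=3.2542[hold]; j=6 S=140.8101 intr=0.0000 cont=0.0000 V=0.0000[hold]; j=7 S=174.8509 intr=0.0000 cont=0.0000 V=0.0000[hold]  S*(7)=91.3200
k=6: j=0 S=42.8003 intr=65.5197 cont=64.8688 V=65.5197[EX]; j=1 S=53.1473 intr=55.1727 cont=54.5218 V=55.1727[EX]; j=2 S=65.9956 intr=42.3244 cont=41.6735 V=42.3244[EX]; j=3 S=81.9500 intr=26.3700 cont=25.7191 V=26.3700[EX]; j=4 S=101.7614 intr=6.5586 cont=10.0550 V=10.0550[hold]; j=5 S=126.3621 intr=0.0000 cont=1.6147 V=1.6147[hold]; j=6 S=156.9101 intr=0.0000 cont=0.0000 V=0.0000[hold]  S*(6)=81.9500
k=5: j=0 S=47.6940 intr=60.6260 cont=59.9751 V=60.6260[EX]; j=1 S=59.2240 intr=49.0960 cont=48.4451 V=49.0960[EX]; j=2 S=73.5414 intr=34.7786 cont=34.1277 V=34.7786[EX]; j=3 S=91.3200 intr=17.0000 cont=18.0896 V=18.0896[hold]; j=4 S=113.3966 intr=0.0000 cont=5.7928 V=5.7928[hold]; j=5 S=140.8101 intr=0.0000 cont=0.8012 V=0.8012[hold]  S*(5)=73.5414
k=4: j=0 S=53.1473 intr=55.1727 cont=54.5218 V=55.1727[EX]; j=1 S=65.9956 intr=42.3244 cont=41.6735 V=42.3244[EX]; j=2 S=81.9500 intr=26.3700 cont=26.2616 V=26.3700[EX]; j=3 S=101.7614 intr=6.5586 cont=11.8594 V=11.8594[hold]; j=4 S=126.3621 intr=0.0000 cont=3.2731 V=3.2731[hold]  S*(4)=81.9500
k=3: j=0 S=59.2240 intr=49.0960 cont=48.4451 V=49.0960[EX]; j=1 S=73.5414 intr=34.7786 cont=34.1277 V=34.7786[EX]; j=2 S=91.3200 intr=17.0000 cont=18.9879 V=18.9879[hold]; j=3 S=113.3966 intr=0.0000 cont=7.5137 V=7.5137[hold]  S*(3)=73.5414
k=2: j=0 S=65.9956 intr=42.3244 cont=41.6735 V=42.3244[EX]; j=1 S=81.9500 intr=26.3700 cont=26.7087 V=26.7087[hold]; j=2 S=101.7614 intr=6.5586 cont=13.1618 V=13.1618[hold]  S*(2)=65.9956
k=1: j=0 S=73.5414 intr=34.7786 cont=34.2963 V=34.7786[EX]; j=1 S=91.3200 intr=17.0000 cont=19.8043 V=19.8043[hold]  S*(1)=73.5414
k=0: j=0 S=81.9500 intr=26.3700 cont=27.1152 V=27.1152[hold]  S*(0)=-

price = 27.1152
boundary = - 73.5414 65.9956 73.5414 81.9500 73.5414 81.9500 91.3200
tree:
27.1152
34.7786 19.8043
42.3244 26.7087 13.1618
49.0960 34.7786 18.9879 7.5137
55.1727 42.3244 26.3700 11.8594 3.2731
60.6260 49.0960 34.7786 18.0896 5.7928 0.8012
65.5197 55.1727 42.3244 26.3700 10.0550 1.6147 0.0000
69.9113 60.6260 49.0960 34.7786 17.0000 3.2542 0.0000 0.0000
73.8522 65.5197 55.1727 42.3244 26.3700 6.5586 0.0000 0.0000 0.0000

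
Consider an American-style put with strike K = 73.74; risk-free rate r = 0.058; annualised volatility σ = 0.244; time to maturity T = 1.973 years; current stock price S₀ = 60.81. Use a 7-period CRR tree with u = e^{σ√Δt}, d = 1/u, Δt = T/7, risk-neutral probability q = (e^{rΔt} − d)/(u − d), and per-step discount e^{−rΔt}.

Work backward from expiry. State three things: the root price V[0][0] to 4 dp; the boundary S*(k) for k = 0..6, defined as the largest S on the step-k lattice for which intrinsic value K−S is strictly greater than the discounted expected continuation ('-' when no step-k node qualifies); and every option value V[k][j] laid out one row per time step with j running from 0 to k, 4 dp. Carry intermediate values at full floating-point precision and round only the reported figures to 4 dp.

Δt=0.28186, u=1.13830, d=0.87850, q=0.53110, disc=e^(-rΔt)=0.98379
k=7 terminal: V=max(K-S,0) → 49.1836 41.9213 32.5113 20.3185 4.5197 0.0000 0.0000 0.0000
k=6: j=0 S=27.9527 intr=45.7873 cont=44.5916 V=45.7873[EX]; j=1 S=36.2194 intr=37.5206 cont=36.3250 V=37.5206[EX]; j=2 S=46.9308 intr=26.8092 cont=25.6135 V=26.8092[EX]; j=3 S=60.8100 intr=12.9300 cont=11.7343 V=12.9300[EX]; j=4 S=78.7938 intr=0.0000 cont=2.0849 V=2.0849[hold]; j=5 S=102.0961 intr=0.0000 cont=0.0000 V=0.0000[hold]; j=6 S=132.2898 intr=0.0000 cont=0.0000 V=0.0000[hold]  S*(6)=60.8100
k=5: j=0 S=31.8187 intr=41.9213 cont=40.7256 V=41.9213[EX]; j=1 S=41.2287 intr=32.5113 cont=31.3157 V=32.5113[EX]; j=2 S=53.4215 intr=20.3185 cont=19.1228 V=20.3185[EX]; j=3 S=69.2203 intr=4.5197 cont=7.0539 V=7.0539[hold]; j=4 S=89.6914 intr=0.0000 cont=0.9618 V=0.9618[hold]; j=5 S=116.2165 intr=0.0000 cont=0.0000 V=0.0000[hold]  S*(5)=53.4215
k=4: j=0 S=36.2194 intr=37.5206 cont=36.3250 V=37.5206[EX]; j=1 S=46.9308 intr=26.8092 cont=25.6135 V=26.8092[EX]; j=2 S=60.8100 intr=12.9300 cont=13.0584 V=13.0584[hold]; j=3 S=78.7938 intr=0.0000 cont=3.7565 V=3.7565[hold]; j=4 S=102.0961 intr=0.0000 cont=0.4437 V=0.4437[hold]  S*(4)=46.9308
k=3: j=0 S=41.2287 intr=32.5113 cont=31.3157 V=32.5113[EX]; j=1 S=53.4215 intr=20.3185 cont=19.1899 V=20.3185[EX]; j=2 S=69.2203 intr=4.5197 cont=7.9865 V=7.9865[hold]; j=3 S=89.6914 intr=0.0000 cont=1.9646 V=1.9646[hold]  S*(3)=53.4215
k=2: j=0 S=46.9308 intr=26.8092 cont=25.6135 V=26.8092[EX]; j=1 S=60.8100 intr=12.9300 cont=13.5457 V=13.5457[hold]; j=2 S=78.7938 intr=0.0000 cont=4.7107 V=4.7107[hold]  S*(2)=46.9308
k=1: j=0 S=53.4215 intr=20.3185 cont=19.4445 V=20.3185[EX]; j=1 S=69.2203 intr=4.5197 cont=8.7098 V=8.7098[hold]  S*(1)=53.4215
k=0: j=0 S=60.8100 intr=12.9300 cont=13.9236 V=13.9236[hold]  S*(0)=-

price = 13.9236
boundary = - 53.4215 46.9308 53.4215 46.9308 53.4215 60.8100
tree:
13.9236
20.3185 8.7098
26.8092 13.5457 4.7107
32.5113 20.3185 7.9865 1.9646
37.5206 26.8092 13.0584 3.7565 0.4437
41.9213 32.5113 20.3185 7.0539 0.9618 0.0000
45.7873 37.5206 26.8092 12.9300 2.0849 0.0000 0.0000
49.1836 41.9213 32.5113 20.3185 4.5197 0.0000 0.0000 0.0000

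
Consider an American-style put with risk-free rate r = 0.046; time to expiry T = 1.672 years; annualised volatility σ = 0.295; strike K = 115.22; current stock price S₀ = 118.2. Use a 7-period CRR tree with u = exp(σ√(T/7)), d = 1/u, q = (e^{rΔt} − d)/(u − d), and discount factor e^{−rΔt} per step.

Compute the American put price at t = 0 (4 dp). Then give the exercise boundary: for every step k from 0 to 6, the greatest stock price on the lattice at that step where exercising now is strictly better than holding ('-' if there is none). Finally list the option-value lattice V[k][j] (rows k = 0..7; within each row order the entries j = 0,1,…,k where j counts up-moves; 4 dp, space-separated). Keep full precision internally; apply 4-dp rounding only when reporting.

price = 13.2104
boundary = - - - 76.6962 66.3986 76.6962 88.5907
tree:
13.2104
19.5246 7.2421
27.9406 11.6119 3.0700
38.5238 18.0647 5.4710 0.7575
48.8214 27.0459 9.5597 1.5385 0.0000
57.7363 38.5238 16.2636 3.1248 0.0000 0.0000
65.4543 48.8214 26.6293 6.3465 0.0000 0.0000 0.0000
72.1361 57.7363 38.5238 12.8900 0.0000 0.0000 0.0000 0.0000

Δt=0.23886  u=1.15509  d=0.86574  q=0.50220  discount=0.98907
step 7 (expiry): payoffs max(K−S,0) = 72.1361 57.7363 38.5238 12.8900 0.0000 0.0000 0.0000 0.0000
step 6: (k=6,j=0): S=49.7657, (K−S)⁺=65.4543, hold=64.1953 ⇒ V=65.4543 exercise | (k=6,j=1): S=66.3986, (K−S)⁺=48.8214, hold=47.5623 ⇒ V=48.8214 exercise | (k=6,j=2): S=88.5907, (K−S)⁺=26.6293, hold=25.3702 ⇒ V=26.6293 exercise | (k=6,j=3): S=118.2000, (K−S)⁺=0.0000, hold=6.3465 ⇒ V=6.3465 continue | (k=6,j=4): S=157.7054, (K−S)⁺=0.0000, hold=0.0000 ⇒ V=0.0000 continue | (k=6,j=5): S=210.4146, (K−S)⁺=0.0000, hold=0.0000 ⇒ V=0.0000 continue | (k=6,j=6): S=280.7404, (K−S)⁺=0.0000, hold=0.0000 ⇒ V=0.0000 continue  boundary S*=88.5907
step 5: (k=5,j=0): S=57.4837, (K−S)⁺=57.7363, hold=56.4773 ⇒ V=57.7363 exercise | (k=5,j=1): S=76.6962, (K−S)⁺=38.5238, hold=37.2648 ⇒ V=38.5238 exercise | (k=5,j=2): S=102.3300, (K−S)⁺=12.8900, hold=16.2636 ⇒ V=16.2636 continue | (k=5,j=3): S=136.5312, (K−S)⁺=0.0000, hold=3.1248 ⇒ V=3.1248 continue | (k=5,j=4): S=182.1634, (K−S)⁺=0.0000, hold=0.0000 ⇒ V=0.0000 continue | (k=5,j=5): S=243.0471, (K−S)⁺=0.0000, hold=0.0000 ⇒ V=0.0000 continue  boundary S*=76.6962
step 4: (k=4,j=0): S=66.3986, (K−S)⁺=48.8214, hold=47.5623 ⇒ V=48.8214 exercise | (k=4,j=1): S=88.5907, (K−S)⁺=26.6293, hold=27.0459 ⇒ V=27.0459 continue | (k=4,j=2): S=118.2000, (K−S)⁺=0.0000, hold=9.5597 ⇒ V=9.5597 continue | (k=4,j=3): S=157.7054, (K−S)⁺=0.0000, hold=1.5385 ⇒ V=1.5385 continue | (k=4,j=4): S=210.4146, (K−S)⁺=0.0000, hold=0.0000 ⇒ V=0.0000 continue  boundary S*=66.3986
step 3: (k=3,j=0): S=76.6962, (K−S)⁺=38.5238, hold=37.4717 ⇒ V=38.5238 exercise | (k=3,j=1): S=102.3300, (K−S)⁺=12.8900, hold=18.0647 ⇒ V=18.0647 continue | (k=3,j=2): S=136.5312, (K−S)⁺=0.0000, hold=5.4710 ⇒ V=5.4710 continue | (k=3,j=3): S=182.1634, (K−S)⁺=0.0000, hold=0.7575 ⇒ V=0.7575 continue  boundary S*=76.6962
step 2: (k=2,j=0): S=88.5907, (K−S)⁺=26.6293, hold=27.9406 ⇒ V=27.9406 continue | (k=2,j=1): S=118.2000, (K−S)⁺=0.0000, hold=11.6119 ⇒ V=11.6119 continue | (k=2,j=2): S=157.7054, (K−S)⁺=0.0000, hold=3.0700 ⇒ V=3.0700 continue  boundary S*=-
step 1: (k=1,j=0): S=102.3300, (K−S)⁺=12.8900, hold=19.5246 ⇒ V=19.5246 continue | (k=1,j=1): S=136.5312, (K−S)⁺=0.0000, hold=7.2421 ⇒ V=7.2421 continue  boundary S*=-
step 0: (k=0,j=0): S=118.2000, (K−S)⁺=0.0000, hold=13.2104 ⇒ V=13.2104 continue  boundary S*=-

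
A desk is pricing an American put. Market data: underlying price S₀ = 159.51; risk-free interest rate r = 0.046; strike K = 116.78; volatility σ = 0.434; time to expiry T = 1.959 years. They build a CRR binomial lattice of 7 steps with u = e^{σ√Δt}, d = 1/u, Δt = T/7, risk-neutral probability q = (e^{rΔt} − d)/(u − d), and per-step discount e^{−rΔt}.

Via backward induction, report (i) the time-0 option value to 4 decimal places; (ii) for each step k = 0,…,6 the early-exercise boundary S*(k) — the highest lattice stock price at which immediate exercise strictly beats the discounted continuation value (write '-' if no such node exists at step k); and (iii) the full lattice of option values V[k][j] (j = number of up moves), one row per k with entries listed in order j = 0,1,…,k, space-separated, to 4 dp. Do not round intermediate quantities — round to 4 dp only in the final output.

params: Δt=0.27986 u=1.25809 d=0.79486 q=0.47082 e^(-rΔt)=0.98721
t_7 payoffs: 84.8049 66.1703 36.6758 0.0000 0.0000 0.0000 0.0000 0.0000
t_6: node(6,0) S=40.2275 payoff=76.5525 vs cont=75.0588 → 76.5525 [stop]  node(6,1) S=63.6714 payoff=53.1086 vs cont=51.6148 → 53.1086 [stop]  node(6,2) S=100.7781 payoff=16.0019 vs cont=19.1597 → 19.1597 [wait]  node(6,3) S=159.5100 payoff=0.0000 vs cont=0.0000 → 0.0000 [wait]  node(6,4) S=252.4699 payoff=0.0000 vs cont=0.0000 → 0.0000 [wait]  node(6,5) S=399.6052 payoff=0.0000 vs cont=0.0000 → 0.0000 [wait]  node(6,6) S=632.4887 payoff=0.0000 vs cont=0.0000 → 0.0000 [wait]  ⇒ S*(6)=63.6714
t_5: node(5,0) S=50.6097 payoff=66.1703 vs cont=64.6766 → 66.1703 [stop]  node(5,1) S=80.1042 payoff=36.6758 vs cont=36.6498 → 36.6758 [stop]  node(5,2) S=126.7877 payoff=0.0000 vs cont=10.0092 → 10.0092 [wait]  node(5,3) S=200.6775 payoff=0.0000 vs cont=0.0000 → 0.0000 [wait]  node(5,4) S=317.6291 payoff=0.0000 vs cont=0.0000 → 0.0000 [wait]  node(5,5) S=502.7383 payoff=0.0000 vs cont=0.0000 → 0.0000 [wait]  ⇒ S*(5)=80.1042
t_4: node(4,0) S=63.6714 payoff=53.1086 vs cont=51.6148 → 53.1086 [stop]  node(4,1) S=100.7781 payoff=16.0019 vs cont=23.8120 → 23.8120 [wait]  node(4,2) S=159.5100 payoff=0.0000 vs cont=5.2289 → 5.2289 [wait]  node(4,3) S=252.4699 payoff=0.0000 vs cont=0.0000 → 0.0000 [wait]  node(4,4) S=399.6052 payoff=0.0000 vs cont=0.0000 → 0.0000 [wait]  ⇒ S*(4)=63.6714
t_3: node(3,0) S=80.1042 payoff=36.6758 vs cont=38.8122 → 38.8122 [wait]  node(3,1) S=126.7877 payoff=0.0000 vs cont=14.8700 → 14.8700 [wait]  node(3,2) S=200.6775 payoff=0.0000 vs cont=2.7316 → 2.7316 [wait]  node(3,3) S=317.6291 payoff=0.0000 vs cont=0.0000 → 0.0000 [wait]  ⇒ S*(3)=-
t_2: node(2,0) S=100.7781 payoff=16.0019 vs cont=27.1874 → 27.1874 [wait]  node(2,1) S=159.5100 payoff=0.0000 vs cont=9.0379 → 9.0379 [wait]  node(2,2) S=252.4699 payoff=0.0000 vs cont=1.4270 → 1.4270 [wait]  ⇒ S*(2)=-
t_1: node(1,0) S=126.7877 payoff=0.0000 vs cont=18.4037 → 18.4037 [wait]  node(1,1) S=200.6775 payoff=0.0000 vs cont=5.3847 → 5.3847 [wait]  ⇒ S*(1)=-
t_0: node(0,0) S=159.5100 payoff=0.0000 vs cont=12.1171 → 12.1171 [wait]  ⇒ S*(0)=-

price = 12.1171
boundary = - - - - 63.6714 80.1042 63.6714
tree:
12.1171
18.4037 5.3847
27.1874 9.0379 1.4270
38.8122 14.8700 2.7316 0.0000
53.1086 23.8120 5.2289 0.0000 0.0000
66.1703 36.6758 10.0092 0.0000 0.0000 0.0000
76.5525 53.1086 19.1597 0.0000 0.0000 0.0000 0.0000
84.8049 66.1703 36.6758 0.0000 0.0000 0.0000 0.0000 0.0000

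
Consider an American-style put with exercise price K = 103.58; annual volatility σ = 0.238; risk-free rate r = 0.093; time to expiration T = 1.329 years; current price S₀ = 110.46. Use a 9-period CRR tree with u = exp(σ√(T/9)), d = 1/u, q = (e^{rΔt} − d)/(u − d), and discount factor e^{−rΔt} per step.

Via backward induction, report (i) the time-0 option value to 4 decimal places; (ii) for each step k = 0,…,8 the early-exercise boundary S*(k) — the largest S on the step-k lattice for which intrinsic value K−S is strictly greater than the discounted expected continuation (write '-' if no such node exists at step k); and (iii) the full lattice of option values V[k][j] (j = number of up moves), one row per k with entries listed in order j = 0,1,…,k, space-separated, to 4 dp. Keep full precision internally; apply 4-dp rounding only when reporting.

price = 4.9136
boundary = - - - 83.9551 76.6174 83.9551 76.6174 83.9551 91.9954
tree:
4.9136
8.0205 2.5215
12.7400 4.4009 1.0633
19.6249 7.4854 2.0141 0.3203
26.9626 12.3454 3.7386 0.6685 0.0464
33.6589 19.6249 6.7617 1.3851 0.1052 0.0000
39.7700 26.9626 11.8098 2.8445 0.2383 0.0000 0.0000
45.3470 33.6589 19.6249 5.7790 0.5401 0.0000 0.0000 0.0000
50.4365 39.7700 26.9626 11.5846 1.2241 0.0000 0.0000 0.0000 0.0000
55.0812 45.3470 33.6589 19.6249 2.7742 0.0000 0.0000 0.0000 0.0000 0.0000

Δt=0.14767  u=1.09577  d=0.91260  q=0.55264  discount=0.98636
step 9 (expiry): payoffs max(K−S,0) = 55.0812 45.3470 33.6589 19.6249 2.7742 0.0000 0.0000 0.0000 0.0000 0.0000
step 8: (k=8,j=0): S=53.1435, (K−S)⁺=50.4365, hold=49.0238 ⇒ V=50.4365 exercise | (k=8,j=1): S=63.8100, (K−S)⁺=39.7700, hold=38.3573 ⇒ V=39.7700 exercise | (k=8,j=2): S=76.6174, (K−S)⁺=26.9626, hold=25.5498 ⇒ V=26.9626 exercise | (k=8,j=3): S=91.9954, (K−S)⁺=11.5846, hold=10.1718 ⇒ V=11.5846 exercise | (k=8,j=4): S=110.4600, (K−S)⁺=0.0000, hold=1.2241 ⇒ V=1.2241 continue | (k=8,j=5): S=132.6306, (K−S)⁺=0.0000, hold=0.0000 ⇒ V=0.0000 continue | (k=8,j=6): S=159.2511, (K−S)⁺=0.0000, hold=0.0000 ⇒ V=0.0000 continue | (k=8,j=7): S=191.2147, (K−S)⁺=0.0000, hold=0.0000 ⇒ V=0.0000 continue | (k=8,j=8): S=229.5938, (K−S)⁺=0.0000, hold=0.0000 ⇒ V=0.0000 continue  boundary S*=91.9954
step 7: (k=7,j=0): S=58.2330, (K−S)⁺=45.3470, hold=43.9342 ⇒ V=45.3470 exercise | (k=7,j=1): S=69.9211, (K−S)⁺=33.6589, hold=32.2462 ⇒ V=33.6589 exercise | (k=7,j=2): S=83.9551, (K−S)⁺=19.6249, hold=18.2122 ⇒ V=19.6249 exercise | (k=7,j=3): S=100.8058, (K−S)⁺=2.7742, hold=5.7790 ⇒ V=5.7790 continue | (k=7,j=4): S=121.0387, (K−S)⁺=0.0000, hold=0.5401 ⇒ V=0.5401 continue | (k=7,j=5): S=145.3326, (K−S)⁺=0.0000, hold=0.0000 ⇒ V=0.0000 continue | (k=7,j=6): S=174.5026, (K−S)⁺=0.0000, hold=0.0000 ⇒ V=0.0000 continue | (k=7,j=7): S=209.5274, (K−S)⁺=0.0000, hold=0.0000 ⇒ V=0.0000 continue  boundary S*=83.9551
step 6: (k=6,j=0): S=63.8100, (K−S)⁺=39.7700, hold=38.3573 ⇒ V=39.7700 exercise | (k=6,j=1): S=76.6174, (K−S)⁺=26.9626, hold=25.5498 ⇒ V=26.9626 exercise | (k=6,j=2): S=91.9954, (K−S)⁺=11.5846, hold=11.8098 ⇒ V=11.8098 continue | (k=6,j=3): S=110.4600, (K−S)⁺=0.0000, hold=2.8445 ⇒ V=2.8445 continue | (k=6,j=4): S=132.6306, (K−S)⁺=0.0000, hold=0.2383 ⇒ V=0.2383 continue | (k=6,j=5): S=159.2511, (K−S)⁺=0.0000, hold=0.0000 ⇒ V=0.0000 continue | (k=6,j=6): S=191.2147, (K−S)⁺=0.0000, hold=0.0000 ⇒ V=0.0000 continue  boundary S*=76.6174
step 5: (k=5,j=0): S=69.9211, (K−S)⁺=33.6589, hold=32.2462 ⇒ V=33.6589 exercise | (k=5,j=1): S=83.9551, (K−S)⁺=19.6249, hold=18.3350 ⇒ V=19.6249 exercise | (k=5,j=2): S=100.8058, (K−S)⁺=2.7742, hold=6.7617 ⇒ V=6.7617 continue | (k=5,j=3): S=121.0387, (K−S)⁺=0.0000, hold=1.3851 ⇒ V=1.3851 continue | (k=5,j=4): S=145.3326, (K−S)⁺=0.0000, hold=0.1052 ⇒ V=0.1052 continue | (k=5,j=5): S=174.5026, (K−S)⁺=0.0000, hold=0.0000 ⇒ V=0.0000 continue  boundary S*=83.9551
step 4: (k=4,j=0): S=76.6174, (K−S)⁺=26.9626, hold=25.5498 ⇒ V=26.9626 exercise | (k=4,j=1): S=91.9954, (K−S)⁺=11.5846, hold=12.3454 ⇒ V=12.3454 continue | (k=4,j=2): S=110.4600, (K−S)⁺=0.0000, hold=3.7386 ⇒ V=3.7386 continue | (k=4,j=3): S=132.6306, (K−S)⁺=0.0000, hold=0.6685 ⇒ V=0.6685 continue | (k=4,j=4): S=159.2511, (K−S)⁺=0.0000, hold=0.0464 ⇒ V=0.0464 continue  boundary S*=76.6174
step 3: (k=3,j=0): S=83.9551, (K−S)⁺=19.6249, hold=18.6269 ⇒ V=19.6249 exercise | (k=3,j=1): S=100.8058, (K−S)⁺=2.7742, hold=7.4854 ⇒ V=7.4854 continue | (k=3,j=2): S=121.0387, (K−S)⁺=0.0000, hold=2.0141 ⇒ V=2.0141 continue | (k=3,j=3): S=145.3326, (K−S)⁺=0.0000, hold=0.3203 ⇒ V=0.3203 continue  boundary S*=83.9551
step 2: (k=2,j=0): S=91.9954, (K−S)⁺=11.5846, hold=12.7400 ⇒ V=12.7400 continue | (k=2,j=1): S=110.4600, (K−S)⁺=0.0000, hold=4.4009 ⇒ V=4.4009 continue | (k=2,j=2): S=132.6306, (K−S)⁺=0.0000, hold=1.0633 ⇒ V=1.0633 continue  boundary S*=-
step 1: (k=1,j=0): S=100.8058, (K−S)⁺=2.7742, hold=8.0205 ⇒ V=8.0205 continue | (k=1,j=1): S=121.0387, (K−S)⁺=0.0000, hold=2.5215 ⇒ V=2.5215 continue  boundary S*=-
step 0: (k=0,j=0): S=110.4600, (K−S)⁺=0.0000, hold=4.9136 ⇒ V=4.9136 continue  boundary S*=-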